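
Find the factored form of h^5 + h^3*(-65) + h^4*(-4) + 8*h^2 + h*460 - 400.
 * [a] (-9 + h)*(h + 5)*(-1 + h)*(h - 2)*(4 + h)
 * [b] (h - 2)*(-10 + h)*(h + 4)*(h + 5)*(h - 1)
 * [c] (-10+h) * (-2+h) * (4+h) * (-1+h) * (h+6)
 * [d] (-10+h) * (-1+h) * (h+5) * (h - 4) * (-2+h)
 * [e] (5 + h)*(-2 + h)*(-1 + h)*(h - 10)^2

We need to factor h^5 + h^3*(-65) + h^4*(-4) + 8*h^2 + h*460 - 400.
The factored form is (h - 2)*(-10 + h)*(h + 4)*(h + 5)*(h - 1).
b) (h - 2)*(-10 + h)*(h + 4)*(h + 5)*(h - 1)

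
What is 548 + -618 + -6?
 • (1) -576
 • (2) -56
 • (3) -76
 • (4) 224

First: 548 + -618 = -70
Then: -70 + -6 = -76
3) -76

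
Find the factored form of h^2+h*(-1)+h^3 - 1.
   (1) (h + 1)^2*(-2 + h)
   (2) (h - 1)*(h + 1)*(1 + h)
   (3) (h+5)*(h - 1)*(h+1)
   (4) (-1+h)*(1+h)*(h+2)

We need to factor h^2+h*(-1)+h^3 - 1.
The factored form is (h - 1)*(h + 1)*(1 + h).
2) (h - 1)*(h + 1)*(1 + h)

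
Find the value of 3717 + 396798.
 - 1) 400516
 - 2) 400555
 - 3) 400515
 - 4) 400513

3717 + 396798 = 400515
3) 400515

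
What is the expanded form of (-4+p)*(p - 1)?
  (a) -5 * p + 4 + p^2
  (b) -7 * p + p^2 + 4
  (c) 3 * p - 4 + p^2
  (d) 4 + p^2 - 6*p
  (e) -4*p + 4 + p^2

Expanding (-4+p)*(p - 1):
= -5 * p + 4 + p^2
a) -5 * p + 4 + p^2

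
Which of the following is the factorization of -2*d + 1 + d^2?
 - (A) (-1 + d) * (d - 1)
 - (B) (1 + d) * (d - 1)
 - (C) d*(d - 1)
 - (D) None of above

We need to factor -2*d + 1 + d^2.
The factored form is (-1 + d) * (d - 1).
A) (-1 + d) * (d - 1)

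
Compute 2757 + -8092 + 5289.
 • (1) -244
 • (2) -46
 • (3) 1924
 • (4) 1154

First: 2757 + -8092 = -5335
Then: -5335 + 5289 = -46
2) -46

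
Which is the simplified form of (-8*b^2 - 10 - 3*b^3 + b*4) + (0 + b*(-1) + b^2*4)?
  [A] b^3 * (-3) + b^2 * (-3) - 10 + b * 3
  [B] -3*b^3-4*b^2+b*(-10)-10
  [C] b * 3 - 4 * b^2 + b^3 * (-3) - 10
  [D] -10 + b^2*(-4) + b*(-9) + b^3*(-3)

Adding the polynomials and combining like terms:
(-8*b^2 - 10 - 3*b^3 + b*4) + (0 + b*(-1) + b^2*4)
= b * 3 - 4 * b^2 + b^3 * (-3) - 10
C) b * 3 - 4 * b^2 + b^3 * (-3) - 10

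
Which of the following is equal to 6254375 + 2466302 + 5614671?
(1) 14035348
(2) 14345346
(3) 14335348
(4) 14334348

First: 6254375 + 2466302 = 8720677
Then: 8720677 + 5614671 = 14335348
3) 14335348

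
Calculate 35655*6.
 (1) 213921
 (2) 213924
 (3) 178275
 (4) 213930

35655 * 6 = 213930
4) 213930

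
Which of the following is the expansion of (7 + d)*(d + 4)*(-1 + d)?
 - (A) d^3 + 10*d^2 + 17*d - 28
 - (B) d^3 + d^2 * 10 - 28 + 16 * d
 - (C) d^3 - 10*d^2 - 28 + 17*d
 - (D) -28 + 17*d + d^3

Expanding (7 + d)*(d + 4)*(-1 + d):
= d^3 + 10*d^2 + 17*d - 28
A) d^3 + 10*d^2 + 17*d - 28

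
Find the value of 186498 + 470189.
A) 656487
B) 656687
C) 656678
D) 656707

186498 + 470189 = 656687
B) 656687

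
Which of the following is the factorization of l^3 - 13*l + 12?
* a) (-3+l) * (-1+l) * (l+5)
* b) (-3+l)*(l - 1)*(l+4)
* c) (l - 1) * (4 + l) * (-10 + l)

We need to factor l^3 - 13*l + 12.
The factored form is (-3+l)*(l - 1)*(l+4).
b) (-3+l)*(l - 1)*(l+4)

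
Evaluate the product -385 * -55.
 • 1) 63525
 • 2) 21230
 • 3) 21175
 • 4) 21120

-385 * -55 = 21175
3) 21175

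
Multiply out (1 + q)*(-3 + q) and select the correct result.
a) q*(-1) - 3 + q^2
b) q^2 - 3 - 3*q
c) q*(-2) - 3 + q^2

Expanding (1 + q)*(-3 + q):
= q*(-2) - 3 + q^2
c) q*(-2) - 3 + q^2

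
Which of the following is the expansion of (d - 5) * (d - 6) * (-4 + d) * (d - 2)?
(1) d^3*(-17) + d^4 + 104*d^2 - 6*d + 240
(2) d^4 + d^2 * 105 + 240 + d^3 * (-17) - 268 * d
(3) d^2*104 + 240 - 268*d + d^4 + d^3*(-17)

Expanding (d - 5) * (d - 6) * (-4 + d) * (d - 2):
= d^2*104 + 240 - 268*d + d^4 + d^3*(-17)
3) d^2*104 + 240 - 268*d + d^4 + d^3*(-17)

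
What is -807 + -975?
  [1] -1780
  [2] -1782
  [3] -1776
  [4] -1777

-807 + -975 = -1782
2) -1782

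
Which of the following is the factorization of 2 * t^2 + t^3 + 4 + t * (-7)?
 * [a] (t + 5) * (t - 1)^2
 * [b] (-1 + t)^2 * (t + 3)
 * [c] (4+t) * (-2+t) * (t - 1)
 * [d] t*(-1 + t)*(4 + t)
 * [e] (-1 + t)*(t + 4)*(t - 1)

We need to factor 2 * t^2 + t^3 + 4 + t * (-7).
The factored form is (-1 + t)*(t + 4)*(t - 1).
e) (-1 + t)*(t + 4)*(t - 1)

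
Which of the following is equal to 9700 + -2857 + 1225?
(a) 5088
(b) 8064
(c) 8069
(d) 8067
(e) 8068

First: 9700 + -2857 = 6843
Then: 6843 + 1225 = 8068
e) 8068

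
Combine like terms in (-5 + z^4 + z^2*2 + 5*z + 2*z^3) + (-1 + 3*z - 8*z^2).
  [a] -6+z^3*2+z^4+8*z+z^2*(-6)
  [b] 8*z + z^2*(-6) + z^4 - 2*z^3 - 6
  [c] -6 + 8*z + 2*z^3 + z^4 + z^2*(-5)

Adding the polynomials and combining like terms:
(-5 + z^4 + z^2*2 + 5*z + 2*z^3) + (-1 + 3*z - 8*z^2)
= -6+z^3*2+z^4+8*z+z^2*(-6)
a) -6+z^3*2+z^4+8*z+z^2*(-6)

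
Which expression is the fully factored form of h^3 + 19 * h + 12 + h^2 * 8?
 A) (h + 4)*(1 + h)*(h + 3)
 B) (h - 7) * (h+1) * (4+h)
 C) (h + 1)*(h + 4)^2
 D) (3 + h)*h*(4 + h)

We need to factor h^3 + 19 * h + 12 + h^2 * 8.
The factored form is (h + 4)*(1 + h)*(h + 3).
A) (h + 4)*(1 + h)*(h + 3)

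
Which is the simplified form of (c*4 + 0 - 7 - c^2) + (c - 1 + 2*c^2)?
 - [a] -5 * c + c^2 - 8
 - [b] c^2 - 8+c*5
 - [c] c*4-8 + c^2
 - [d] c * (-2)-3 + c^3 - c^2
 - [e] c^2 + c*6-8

Adding the polynomials and combining like terms:
(c*4 + 0 - 7 - c^2) + (c - 1 + 2*c^2)
= c^2 - 8+c*5
b) c^2 - 8+c*5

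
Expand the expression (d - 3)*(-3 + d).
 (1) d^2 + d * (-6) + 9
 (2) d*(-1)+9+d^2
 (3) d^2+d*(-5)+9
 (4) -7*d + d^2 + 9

Expanding (d - 3)*(-3 + d):
= d^2 + d * (-6) + 9
1) d^2 + d * (-6) + 9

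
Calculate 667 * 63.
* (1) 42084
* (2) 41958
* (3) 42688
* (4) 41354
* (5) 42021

667 * 63 = 42021
5) 42021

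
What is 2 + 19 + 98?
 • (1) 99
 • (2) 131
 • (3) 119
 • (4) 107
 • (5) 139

First: 2 + 19 = 21
Then: 21 + 98 = 119
3) 119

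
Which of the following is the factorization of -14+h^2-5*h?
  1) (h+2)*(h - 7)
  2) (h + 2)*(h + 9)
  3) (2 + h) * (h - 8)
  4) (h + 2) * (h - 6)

We need to factor -14+h^2-5*h.
The factored form is (h+2)*(h - 7).
1) (h+2)*(h - 7)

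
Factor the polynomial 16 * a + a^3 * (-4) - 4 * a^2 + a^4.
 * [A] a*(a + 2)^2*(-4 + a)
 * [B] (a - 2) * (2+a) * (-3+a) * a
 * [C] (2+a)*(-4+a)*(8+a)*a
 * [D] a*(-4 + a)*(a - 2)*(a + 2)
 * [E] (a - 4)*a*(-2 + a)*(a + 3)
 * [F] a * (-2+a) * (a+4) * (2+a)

We need to factor 16 * a + a^3 * (-4) - 4 * a^2 + a^4.
The factored form is a*(-4 + a)*(a - 2)*(a + 2).
D) a*(-4 + a)*(a - 2)*(a + 2)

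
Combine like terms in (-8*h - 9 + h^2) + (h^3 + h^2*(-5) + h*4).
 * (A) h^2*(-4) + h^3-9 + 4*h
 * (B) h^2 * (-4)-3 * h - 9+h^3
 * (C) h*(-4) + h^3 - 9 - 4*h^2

Adding the polynomials and combining like terms:
(-8*h - 9 + h^2) + (h^3 + h^2*(-5) + h*4)
= h*(-4) + h^3 - 9 - 4*h^2
C) h*(-4) + h^3 - 9 - 4*h^2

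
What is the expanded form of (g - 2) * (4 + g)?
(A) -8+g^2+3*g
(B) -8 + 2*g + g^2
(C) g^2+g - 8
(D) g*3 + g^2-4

Expanding (g - 2) * (4 + g):
= -8 + 2*g + g^2
B) -8 + 2*g + g^2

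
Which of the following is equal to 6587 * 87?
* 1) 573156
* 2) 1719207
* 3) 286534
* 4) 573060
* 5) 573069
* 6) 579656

6587 * 87 = 573069
5) 573069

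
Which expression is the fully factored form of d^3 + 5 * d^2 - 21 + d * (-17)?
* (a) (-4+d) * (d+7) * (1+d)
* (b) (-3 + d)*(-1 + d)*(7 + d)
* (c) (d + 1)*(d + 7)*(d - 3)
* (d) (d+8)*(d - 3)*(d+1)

We need to factor d^3 + 5 * d^2 - 21 + d * (-17).
The factored form is (d + 1)*(d + 7)*(d - 3).
c) (d + 1)*(d + 7)*(d - 3)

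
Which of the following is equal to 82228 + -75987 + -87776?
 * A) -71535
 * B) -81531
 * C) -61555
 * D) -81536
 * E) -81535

First: 82228 + -75987 = 6241
Then: 6241 + -87776 = -81535
E) -81535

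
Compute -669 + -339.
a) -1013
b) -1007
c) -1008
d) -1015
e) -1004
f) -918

-669 + -339 = -1008
c) -1008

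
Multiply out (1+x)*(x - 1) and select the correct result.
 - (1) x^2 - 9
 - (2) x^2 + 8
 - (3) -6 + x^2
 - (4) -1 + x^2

Expanding (1+x)*(x - 1):
= -1 + x^2
4) -1 + x^2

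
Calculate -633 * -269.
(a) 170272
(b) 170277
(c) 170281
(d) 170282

-633 * -269 = 170277
b) 170277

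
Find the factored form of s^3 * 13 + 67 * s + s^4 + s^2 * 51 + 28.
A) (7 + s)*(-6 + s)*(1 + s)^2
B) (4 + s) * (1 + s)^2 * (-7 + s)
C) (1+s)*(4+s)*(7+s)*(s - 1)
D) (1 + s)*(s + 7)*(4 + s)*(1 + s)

We need to factor s^3 * 13 + 67 * s + s^4 + s^2 * 51 + 28.
The factored form is (1 + s)*(s + 7)*(4 + s)*(1 + s).
D) (1 + s)*(s + 7)*(4 + s)*(1 + s)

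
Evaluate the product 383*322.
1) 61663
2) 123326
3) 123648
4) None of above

383 * 322 = 123326
2) 123326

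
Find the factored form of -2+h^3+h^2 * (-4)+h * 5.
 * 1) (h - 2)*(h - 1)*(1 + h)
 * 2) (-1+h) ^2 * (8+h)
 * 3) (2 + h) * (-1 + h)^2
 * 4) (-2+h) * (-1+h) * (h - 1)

We need to factor -2+h^3+h^2 * (-4)+h * 5.
The factored form is (-2+h) * (-1+h) * (h - 1).
4) (-2+h) * (-1+h) * (h - 1)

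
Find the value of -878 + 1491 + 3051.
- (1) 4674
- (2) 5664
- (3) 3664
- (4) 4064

First: -878 + 1491 = 613
Then: 613 + 3051 = 3664
3) 3664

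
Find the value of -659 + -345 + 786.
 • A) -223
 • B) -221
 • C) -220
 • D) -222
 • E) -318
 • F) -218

First: -659 + -345 = -1004
Then: -1004 + 786 = -218
F) -218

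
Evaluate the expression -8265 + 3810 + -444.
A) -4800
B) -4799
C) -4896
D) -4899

First: -8265 + 3810 = -4455
Then: -4455 + -444 = -4899
D) -4899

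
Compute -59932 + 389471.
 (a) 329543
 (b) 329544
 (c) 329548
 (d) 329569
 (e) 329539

-59932 + 389471 = 329539
e) 329539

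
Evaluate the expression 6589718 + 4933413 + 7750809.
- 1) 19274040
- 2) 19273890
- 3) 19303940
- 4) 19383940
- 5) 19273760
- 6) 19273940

First: 6589718 + 4933413 = 11523131
Then: 11523131 + 7750809 = 19273940
6) 19273940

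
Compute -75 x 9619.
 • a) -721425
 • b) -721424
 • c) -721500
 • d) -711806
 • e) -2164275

-75 * 9619 = -721425
a) -721425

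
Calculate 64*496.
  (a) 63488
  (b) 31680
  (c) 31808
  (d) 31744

64 * 496 = 31744
d) 31744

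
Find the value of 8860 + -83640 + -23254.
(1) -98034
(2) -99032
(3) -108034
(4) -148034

First: 8860 + -83640 = -74780
Then: -74780 + -23254 = -98034
1) -98034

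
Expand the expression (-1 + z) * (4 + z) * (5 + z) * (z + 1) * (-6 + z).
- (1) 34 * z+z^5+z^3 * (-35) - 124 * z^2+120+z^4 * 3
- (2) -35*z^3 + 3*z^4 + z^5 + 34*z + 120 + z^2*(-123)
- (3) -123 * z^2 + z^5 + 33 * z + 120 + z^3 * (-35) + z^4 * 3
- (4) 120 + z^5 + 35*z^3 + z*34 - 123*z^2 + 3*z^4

Expanding (-1 + z) * (4 + z) * (5 + z) * (z + 1) * (-6 + z):
= -35*z^3 + 3*z^4 + z^5 + 34*z + 120 + z^2*(-123)
2) -35*z^3 + 3*z^4 + z^5 + 34*z + 120 + z^2*(-123)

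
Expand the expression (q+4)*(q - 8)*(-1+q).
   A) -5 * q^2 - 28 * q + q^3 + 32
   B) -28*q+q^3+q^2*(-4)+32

Expanding (q+4)*(q - 8)*(-1+q):
= -5 * q^2 - 28 * q + q^3 + 32
A) -5 * q^2 - 28 * q + q^3 + 32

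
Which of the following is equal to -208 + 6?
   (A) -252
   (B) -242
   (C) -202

-208 + 6 = -202
C) -202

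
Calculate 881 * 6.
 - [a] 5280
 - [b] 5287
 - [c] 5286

881 * 6 = 5286
c) 5286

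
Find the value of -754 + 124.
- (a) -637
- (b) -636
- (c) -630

-754 + 124 = -630
c) -630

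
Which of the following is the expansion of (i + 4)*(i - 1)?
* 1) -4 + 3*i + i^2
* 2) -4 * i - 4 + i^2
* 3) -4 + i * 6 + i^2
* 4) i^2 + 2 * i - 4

Expanding (i + 4)*(i - 1):
= -4 + 3*i + i^2
1) -4 + 3*i + i^2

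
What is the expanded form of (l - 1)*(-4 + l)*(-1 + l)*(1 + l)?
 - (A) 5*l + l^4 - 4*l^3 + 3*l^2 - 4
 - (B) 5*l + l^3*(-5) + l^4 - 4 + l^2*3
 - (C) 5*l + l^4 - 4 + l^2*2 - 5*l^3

Expanding (l - 1)*(-4 + l)*(-1 + l)*(1 + l):
= 5*l + l^3*(-5) + l^4 - 4 + l^2*3
B) 5*l + l^3*(-5) + l^4 - 4 + l^2*3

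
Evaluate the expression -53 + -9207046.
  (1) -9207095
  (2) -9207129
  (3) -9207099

-53 + -9207046 = -9207099
3) -9207099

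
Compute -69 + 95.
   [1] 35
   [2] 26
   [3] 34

-69 + 95 = 26
2) 26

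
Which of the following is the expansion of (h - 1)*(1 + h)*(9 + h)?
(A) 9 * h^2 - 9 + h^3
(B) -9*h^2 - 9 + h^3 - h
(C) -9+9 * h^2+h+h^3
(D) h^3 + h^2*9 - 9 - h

Expanding (h - 1)*(1 + h)*(9 + h):
= h^3 + h^2*9 - 9 - h
D) h^3 + h^2*9 - 9 - h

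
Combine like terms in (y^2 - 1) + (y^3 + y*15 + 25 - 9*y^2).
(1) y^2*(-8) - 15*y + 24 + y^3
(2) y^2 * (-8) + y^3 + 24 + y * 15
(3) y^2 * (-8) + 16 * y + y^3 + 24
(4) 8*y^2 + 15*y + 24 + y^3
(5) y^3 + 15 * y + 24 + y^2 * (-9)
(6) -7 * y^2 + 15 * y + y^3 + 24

Adding the polynomials and combining like terms:
(y^2 - 1) + (y^3 + y*15 + 25 - 9*y^2)
= y^2 * (-8) + y^3 + 24 + y * 15
2) y^2 * (-8) + y^3 + 24 + y * 15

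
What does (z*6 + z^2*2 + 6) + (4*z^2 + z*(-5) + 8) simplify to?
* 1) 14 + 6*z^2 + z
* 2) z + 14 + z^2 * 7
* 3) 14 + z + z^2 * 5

Adding the polynomials and combining like terms:
(z*6 + z^2*2 + 6) + (4*z^2 + z*(-5) + 8)
= 14 + 6*z^2 + z
1) 14 + 6*z^2 + z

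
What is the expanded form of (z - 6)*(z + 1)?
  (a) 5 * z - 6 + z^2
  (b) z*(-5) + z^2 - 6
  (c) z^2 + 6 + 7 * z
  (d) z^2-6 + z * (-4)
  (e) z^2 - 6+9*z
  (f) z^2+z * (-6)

Expanding (z - 6)*(z + 1):
= z*(-5) + z^2 - 6
b) z*(-5) + z^2 - 6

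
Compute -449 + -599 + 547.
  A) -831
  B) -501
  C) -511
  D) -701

First: -449 + -599 = -1048
Then: -1048 + 547 = -501
B) -501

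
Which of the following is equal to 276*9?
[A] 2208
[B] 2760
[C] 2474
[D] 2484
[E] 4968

276 * 9 = 2484
D) 2484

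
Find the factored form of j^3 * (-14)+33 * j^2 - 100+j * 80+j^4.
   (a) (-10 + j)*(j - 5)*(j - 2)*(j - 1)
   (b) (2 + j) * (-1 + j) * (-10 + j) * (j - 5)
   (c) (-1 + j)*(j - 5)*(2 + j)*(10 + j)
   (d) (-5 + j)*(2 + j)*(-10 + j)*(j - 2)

We need to factor j^3 * (-14)+33 * j^2 - 100+j * 80+j^4.
The factored form is (2 + j) * (-1 + j) * (-10 + j) * (j - 5).
b) (2 + j) * (-1 + j) * (-10 + j) * (j - 5)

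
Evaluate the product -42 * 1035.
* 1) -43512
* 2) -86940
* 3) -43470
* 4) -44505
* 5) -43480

-42 * 1035 = -43470
3) -43470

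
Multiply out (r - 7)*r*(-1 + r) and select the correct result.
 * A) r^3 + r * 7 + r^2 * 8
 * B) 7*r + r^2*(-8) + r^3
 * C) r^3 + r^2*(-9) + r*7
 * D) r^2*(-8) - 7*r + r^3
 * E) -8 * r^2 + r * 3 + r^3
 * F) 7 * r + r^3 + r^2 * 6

Expanding (r - 7)*r*(-1 + r):
= 7*r + r^2*(-8) + r^3
B) 7*r + r^2*(-8) + r^3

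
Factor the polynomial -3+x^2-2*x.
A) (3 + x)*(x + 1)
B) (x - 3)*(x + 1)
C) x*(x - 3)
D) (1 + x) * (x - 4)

We need to factor -3+x^2-2*x.
The factored form is (x - 3)*(x + 1).
B) (x - 3)*(x + 1)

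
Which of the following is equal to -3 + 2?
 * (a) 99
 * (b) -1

-3 + 2 = -1
b) -1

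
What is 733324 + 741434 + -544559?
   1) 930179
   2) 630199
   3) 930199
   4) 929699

First: 733324 + 741434 = 1474758
Then: 1474758 + -544559 = 930199
3) 930199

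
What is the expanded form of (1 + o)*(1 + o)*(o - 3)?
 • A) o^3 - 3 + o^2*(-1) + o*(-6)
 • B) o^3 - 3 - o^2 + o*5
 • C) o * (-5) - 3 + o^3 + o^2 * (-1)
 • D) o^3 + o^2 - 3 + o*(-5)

Expanding (1 + o)*(1 + o)*(o - 3):
= o * (-5) - 3 + o^3 + o^2 * (-1)
C) o * (-5) - 3 + o^3 + o^2 * (-1)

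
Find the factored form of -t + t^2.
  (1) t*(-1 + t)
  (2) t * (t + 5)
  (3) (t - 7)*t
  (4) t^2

We need to factor -t + t^2.
The factored form is t*(-1 + t).
1) t*(-1 + t)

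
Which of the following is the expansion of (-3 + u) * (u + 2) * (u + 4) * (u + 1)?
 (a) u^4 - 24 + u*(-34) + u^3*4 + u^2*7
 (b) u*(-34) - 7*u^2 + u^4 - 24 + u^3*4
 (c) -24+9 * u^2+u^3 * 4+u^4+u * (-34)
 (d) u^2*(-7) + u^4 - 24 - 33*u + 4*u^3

Expanding (-3 + u) * (u + 2) * (u + 4) * (u + 1):
= u*(-34) - 7*u^2 + u^4 - 24 + u^3*4
b) u*(-34) - 7*u^2 + u^4 - 24 + u^3*4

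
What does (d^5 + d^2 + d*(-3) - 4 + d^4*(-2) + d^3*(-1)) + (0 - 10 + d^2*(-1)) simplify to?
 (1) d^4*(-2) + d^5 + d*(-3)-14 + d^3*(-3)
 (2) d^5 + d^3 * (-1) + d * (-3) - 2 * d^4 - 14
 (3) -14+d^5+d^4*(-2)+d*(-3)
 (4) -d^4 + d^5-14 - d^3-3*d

Adding the polynomials and combining like terms:
(d^5 + d^2 + d*(-3) - 4 + d^4*(-2) + d^3*(-1)) + (0 - 10 + d^2*(-1))
= d^5 + d^3 * (-1) + d * (-3) - 2 * d^4 - 14
2) d^5 + d^3 * (-1) + d * (-3) - 2 * d^4 - 14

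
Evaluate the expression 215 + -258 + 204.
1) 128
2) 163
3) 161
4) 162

First: 215 + -258 = -43
Then: -43 + 204 = 161
3) 161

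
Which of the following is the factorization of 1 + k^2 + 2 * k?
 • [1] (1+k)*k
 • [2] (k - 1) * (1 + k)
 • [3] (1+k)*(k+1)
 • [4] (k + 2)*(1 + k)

We need to factor 1 + k^2 + 2 * k.
The factored form is (1+k)*(k+1).
3) (1+k)*(k+1)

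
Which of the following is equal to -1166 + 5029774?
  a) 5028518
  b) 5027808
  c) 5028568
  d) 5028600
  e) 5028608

-1166 + 5029774 = 5028608
e) 5028608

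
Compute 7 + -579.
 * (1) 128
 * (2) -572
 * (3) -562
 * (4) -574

7 + -579 = -572
2) -572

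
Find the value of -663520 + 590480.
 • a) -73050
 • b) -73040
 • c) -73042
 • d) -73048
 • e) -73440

-663520 + 590480 = -73040
b) -73040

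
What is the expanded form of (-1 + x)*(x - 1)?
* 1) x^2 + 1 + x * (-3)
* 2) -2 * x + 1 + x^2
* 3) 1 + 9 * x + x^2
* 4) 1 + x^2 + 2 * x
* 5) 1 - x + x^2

Expanding (-1 + x)*(x - 1):
= -2 * x + 1 + x^2
2) -2 * x + 1 + x^2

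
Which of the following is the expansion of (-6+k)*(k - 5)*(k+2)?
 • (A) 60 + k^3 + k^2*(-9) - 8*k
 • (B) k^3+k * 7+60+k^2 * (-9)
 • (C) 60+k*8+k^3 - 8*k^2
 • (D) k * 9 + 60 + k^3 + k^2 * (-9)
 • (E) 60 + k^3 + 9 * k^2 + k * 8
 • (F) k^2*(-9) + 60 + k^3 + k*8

Expanding (-6+k)*(k - 5)*(k+2):
= k^2*(-9) + 60 + k^3 + k*8
F) k^2*(-9) + 60 + k^3 + k*8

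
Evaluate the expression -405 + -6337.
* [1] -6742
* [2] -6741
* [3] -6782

-405 + -6337 = -6742
1) -6742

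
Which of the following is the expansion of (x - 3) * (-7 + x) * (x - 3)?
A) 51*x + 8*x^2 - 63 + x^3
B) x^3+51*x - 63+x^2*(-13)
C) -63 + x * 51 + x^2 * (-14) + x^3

Expanding (x - 3) * (-7 + x) * (x - 3):
= x^3+51*x - 63+x^2*(-13)
B) x^3+51*x - 63+x^2*(-13)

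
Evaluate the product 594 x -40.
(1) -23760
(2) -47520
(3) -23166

594 * -40 = -23760
1) -23760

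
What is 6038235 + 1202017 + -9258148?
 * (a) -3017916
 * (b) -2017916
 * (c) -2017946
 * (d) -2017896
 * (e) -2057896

First: 6038235 + 1202017 = 7240252
Then: 7240252 + -9258148 = -2017896
d) -2017896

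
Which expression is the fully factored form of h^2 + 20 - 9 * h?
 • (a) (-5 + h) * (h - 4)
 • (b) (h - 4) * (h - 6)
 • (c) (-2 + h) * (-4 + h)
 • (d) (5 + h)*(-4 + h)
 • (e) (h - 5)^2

We need to factor h^2 + 20 - 9 * h.
The factored form is (-5 + h) * (h - 4).
a) (-5 + h) * (h - 4)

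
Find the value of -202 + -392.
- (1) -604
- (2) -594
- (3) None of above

-202 + -392 = -594
2) -594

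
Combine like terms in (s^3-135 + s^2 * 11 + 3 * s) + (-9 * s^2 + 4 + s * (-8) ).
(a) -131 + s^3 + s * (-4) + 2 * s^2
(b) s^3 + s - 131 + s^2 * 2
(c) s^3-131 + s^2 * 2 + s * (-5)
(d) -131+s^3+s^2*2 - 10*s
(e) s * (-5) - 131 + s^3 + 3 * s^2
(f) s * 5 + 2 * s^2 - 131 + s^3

Adding the polynomials and combining like terms:
(s^3 - 135 + s^2*11 + 3*s) + (-9*s^2 + 4 + s*(-8))
= s^3-131 + s^2 * 2 + s * (-5)
c) s^3-131 + s^2 * 2 + s * (-5)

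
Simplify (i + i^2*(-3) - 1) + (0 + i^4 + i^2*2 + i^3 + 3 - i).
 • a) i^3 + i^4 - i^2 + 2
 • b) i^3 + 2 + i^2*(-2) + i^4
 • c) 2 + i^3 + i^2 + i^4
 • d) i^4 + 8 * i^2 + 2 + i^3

Adding the polynomials and combining like terms:
(i + i^2*(-3) - 1) + (0 + i^4 + i^2*2 + i^3 + 3 - i)
= i^3 + i^4 - i^2 + 2
a) i^3 + i^4 - i^2 + 2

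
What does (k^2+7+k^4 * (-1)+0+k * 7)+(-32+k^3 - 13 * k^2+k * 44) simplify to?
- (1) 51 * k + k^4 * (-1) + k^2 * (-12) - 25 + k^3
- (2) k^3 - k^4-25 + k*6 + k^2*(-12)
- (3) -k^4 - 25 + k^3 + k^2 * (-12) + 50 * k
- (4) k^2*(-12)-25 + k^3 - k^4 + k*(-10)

Adding the polynomials and combining like terms:
(k^2 + 7 + k^4*(-1) + 0 + k*7) + (-32 + k^3 - 13*k^2 + k*44)
= 51 * k + k^4 * (-1) + k^2 * (-12) - 25 + k^3
1) 51 * k + k^4 * (-1) + k^2 * (-12) - 25 + k^3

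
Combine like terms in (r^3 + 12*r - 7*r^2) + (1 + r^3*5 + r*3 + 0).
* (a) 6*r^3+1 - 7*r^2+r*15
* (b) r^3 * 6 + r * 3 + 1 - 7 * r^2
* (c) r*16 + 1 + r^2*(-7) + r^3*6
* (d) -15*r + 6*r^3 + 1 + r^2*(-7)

Adding the polynomials and combining like terms:
(r^3 + 12*r - 7*r^2) + (1 + r^3*5 + r*3 + 0)
= 6*r^3+1 - 7*r^2+r*15
a) 6*r^3+1 - 7*r^2+r*15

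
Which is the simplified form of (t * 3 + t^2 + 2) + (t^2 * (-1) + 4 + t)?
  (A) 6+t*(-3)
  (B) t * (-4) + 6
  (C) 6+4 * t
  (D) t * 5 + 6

Adding the polynomials and combining like terms:
(t*3 + t^2 + 2) + (t^2*(-1) + 4 + t)
= 6+4 * t
C) 6+4 * t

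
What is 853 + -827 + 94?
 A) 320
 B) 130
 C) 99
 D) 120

First: 853 + -827 = 26
Then: 26 + 94 = 120
D) 120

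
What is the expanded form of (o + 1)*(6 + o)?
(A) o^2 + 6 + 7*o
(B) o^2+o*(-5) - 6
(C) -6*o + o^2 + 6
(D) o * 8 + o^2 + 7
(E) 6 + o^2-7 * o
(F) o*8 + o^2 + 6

Expanding (o + 1)*(6 + o):
= o^2 + 6 + 7*o
A) o^2 + 6 + 7*o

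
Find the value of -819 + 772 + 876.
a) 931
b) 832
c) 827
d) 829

First: -819 + 772 = -47
Then: -47 + 876 = 829
d) 829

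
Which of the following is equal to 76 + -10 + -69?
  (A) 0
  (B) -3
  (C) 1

First: 76 + -10 = 66
Then: 66 + -69 = -3
B) -3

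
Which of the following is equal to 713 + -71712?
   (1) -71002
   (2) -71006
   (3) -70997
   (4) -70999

713 + -71712 = -70999
4) -70999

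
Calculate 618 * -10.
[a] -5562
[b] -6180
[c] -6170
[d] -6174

618 * -10 = -6180
b) -6180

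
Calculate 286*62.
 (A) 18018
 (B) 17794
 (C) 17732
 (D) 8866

286 * 62 = 17732
C) 17732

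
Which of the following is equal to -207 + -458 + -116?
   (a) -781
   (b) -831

First: -207 + -458 = -665
Then: -665 + -116 = -781
a) -781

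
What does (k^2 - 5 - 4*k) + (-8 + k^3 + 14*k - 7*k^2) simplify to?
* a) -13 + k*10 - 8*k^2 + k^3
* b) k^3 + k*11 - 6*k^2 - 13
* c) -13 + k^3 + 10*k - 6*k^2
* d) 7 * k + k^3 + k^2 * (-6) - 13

Adding the polynomials and combining like terms:
(k^2 - 5 - 4*k) + (-8 + k^3 + 14*k - 7*k^2)
= -13 + k^3 + 10*k - 6*k^2
c) -13 + k^3 + 10*k - 6*k^2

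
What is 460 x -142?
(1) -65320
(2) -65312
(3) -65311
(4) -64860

460 * -142 = -65320
1) -65320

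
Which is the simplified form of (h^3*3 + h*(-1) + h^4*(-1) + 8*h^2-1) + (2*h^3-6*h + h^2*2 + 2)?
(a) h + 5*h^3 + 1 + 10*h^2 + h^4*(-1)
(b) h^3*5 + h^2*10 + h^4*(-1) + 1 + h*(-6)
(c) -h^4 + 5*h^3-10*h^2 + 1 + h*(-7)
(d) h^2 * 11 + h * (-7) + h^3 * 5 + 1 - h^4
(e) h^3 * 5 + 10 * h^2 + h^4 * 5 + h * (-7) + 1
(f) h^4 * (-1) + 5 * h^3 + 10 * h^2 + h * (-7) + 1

Adding the polynomials and combining like terms:
(h^3*3 + h*(-1) + h^4*(-1) + 8*h^2 - 1) + (2*h^3 - 6*h + h^2*2 + 2)
= h^4 * (-1) + 5 * h^3 + 10 * h^2 + h * (-7) + 1
f) h^4 * (-1) + 5 * h^3 + 10 * h^2 + h * (-7) + 1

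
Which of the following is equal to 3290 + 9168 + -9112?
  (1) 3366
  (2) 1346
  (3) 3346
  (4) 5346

First: 3290 + 9168 = 12458
Then: 12458 + -9112 = 3346
3) 3346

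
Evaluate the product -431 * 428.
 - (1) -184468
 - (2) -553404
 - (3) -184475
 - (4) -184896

-431 * 428 = -184468
1) -184468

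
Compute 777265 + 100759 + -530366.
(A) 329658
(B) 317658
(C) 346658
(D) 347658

First: 777265 + 100759 = 878024
Then: 878024 + -530366 = 347658
D) 347658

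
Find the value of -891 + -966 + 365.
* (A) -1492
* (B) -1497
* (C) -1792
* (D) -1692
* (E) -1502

First: -891 + -966 = -1857
Then: -1857 + 365 = -1492
A) -1492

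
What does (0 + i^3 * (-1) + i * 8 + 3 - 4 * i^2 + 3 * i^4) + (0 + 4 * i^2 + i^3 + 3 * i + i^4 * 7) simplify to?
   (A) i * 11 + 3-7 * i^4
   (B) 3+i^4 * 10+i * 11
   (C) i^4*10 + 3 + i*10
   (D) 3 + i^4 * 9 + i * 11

Adding the polynomials and combining like terms:
(0 + i^3*(-1) + i*8 + 3 - 4*i^2 + 3*i^4) + (0 + 4*i^2 + i^3 + 3*i + i^4*7)
= 3+i^4 * 10+i * 11
B) 3+i^4 * 10+i * 11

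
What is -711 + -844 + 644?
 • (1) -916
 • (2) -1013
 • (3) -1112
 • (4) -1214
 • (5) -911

First: -711 + -844 = -1555
Then: -1555 + 644 = -911
5) -911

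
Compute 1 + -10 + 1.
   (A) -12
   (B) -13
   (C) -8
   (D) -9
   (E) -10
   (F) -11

First: 1 + -10 = -9
Then: -9 + 1 = -8
C) -8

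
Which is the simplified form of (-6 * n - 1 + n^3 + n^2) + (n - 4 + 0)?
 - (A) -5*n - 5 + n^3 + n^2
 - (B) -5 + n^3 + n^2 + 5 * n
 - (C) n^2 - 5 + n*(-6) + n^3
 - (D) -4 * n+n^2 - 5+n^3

Adding the polynomials and combining like terms:
(-6*n - 1 + n^3 + n^2) + (n - 4 + 0)
= -5*n - 5 + n^3 + n^2
A) -5*n - 5 + n^3 + n^2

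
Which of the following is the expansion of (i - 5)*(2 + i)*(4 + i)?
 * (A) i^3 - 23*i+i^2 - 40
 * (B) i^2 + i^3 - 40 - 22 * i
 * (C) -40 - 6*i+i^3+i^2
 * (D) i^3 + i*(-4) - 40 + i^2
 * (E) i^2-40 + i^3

Expanding (i - 5)*(2 + i)*(4 + i):
= i^2 + i^3 - 40 - 22 * i
B) i^2 + i^3 - 40 - 22 * i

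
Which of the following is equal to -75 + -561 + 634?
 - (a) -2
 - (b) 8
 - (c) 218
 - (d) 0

First: -75 + -561 = -636
Then: -636 + 634 = -2
a) -2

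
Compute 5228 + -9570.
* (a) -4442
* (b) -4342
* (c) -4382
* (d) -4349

5228 + -9570 = -4342
b) -4342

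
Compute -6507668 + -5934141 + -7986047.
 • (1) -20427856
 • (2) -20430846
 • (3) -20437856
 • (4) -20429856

First: -6507668 + -5934141 = -12441809
Then: -12441809 + -7986047 = -20427856
1) -20427856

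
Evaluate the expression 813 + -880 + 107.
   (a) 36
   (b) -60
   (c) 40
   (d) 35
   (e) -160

First: 813 + -880 = -67
Then: -67 + 107 = 40
c) 40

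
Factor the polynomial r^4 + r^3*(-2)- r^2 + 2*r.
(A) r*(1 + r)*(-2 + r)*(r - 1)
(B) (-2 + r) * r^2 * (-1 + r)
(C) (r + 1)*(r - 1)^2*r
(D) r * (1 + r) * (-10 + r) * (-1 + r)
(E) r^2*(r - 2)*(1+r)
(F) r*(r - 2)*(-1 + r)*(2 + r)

We need to factor r^4 + r^3*(-2)- r^2 + 2*r.
The factored form is r*(1 + r)*(-2 + r)*(r - 1).
A) r*(1 + r)*(-2 + r)*(r - 1)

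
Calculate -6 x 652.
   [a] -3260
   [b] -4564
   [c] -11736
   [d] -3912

-6 * 652 = -3912
d) -3912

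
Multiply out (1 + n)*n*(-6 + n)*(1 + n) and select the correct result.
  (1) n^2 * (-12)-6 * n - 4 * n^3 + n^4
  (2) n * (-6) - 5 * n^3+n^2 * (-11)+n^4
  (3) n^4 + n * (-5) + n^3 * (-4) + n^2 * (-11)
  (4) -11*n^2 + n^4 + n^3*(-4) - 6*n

Expanding (1 + n)*n*(-6 + n)*(1 + n):
= -11*n^2 + n^4 + n^3*(-4) - 6*n
4) -11*n^2 + n^4 + n^3*(-4) - 6*n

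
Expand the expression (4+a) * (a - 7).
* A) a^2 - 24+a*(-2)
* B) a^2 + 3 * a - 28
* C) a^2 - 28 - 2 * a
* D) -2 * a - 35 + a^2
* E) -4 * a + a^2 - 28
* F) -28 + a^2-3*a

Expanding (4+a) * (a - 7):
= -28 + a^2-3*a
F) -28 + a^2-3*a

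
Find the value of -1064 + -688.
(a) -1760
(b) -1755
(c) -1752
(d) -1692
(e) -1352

-1064 + -688 = -1752
c) -1752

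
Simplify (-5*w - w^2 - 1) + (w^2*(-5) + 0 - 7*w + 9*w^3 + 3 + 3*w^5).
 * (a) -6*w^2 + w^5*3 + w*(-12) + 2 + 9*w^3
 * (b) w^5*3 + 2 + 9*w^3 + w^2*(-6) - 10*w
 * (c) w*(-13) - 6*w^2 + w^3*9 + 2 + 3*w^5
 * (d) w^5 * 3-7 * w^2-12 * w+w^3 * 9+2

Adding the polynomials and combining like terms:
(-5*w - w^2 - 1) + (w^2*(-5) + 0 - 7*w + 9*w^3 + 3 + 3*w^5)
= -6*w^2 + w^5*3 + w*(-12) + 2 + 9*w^3
a) -6*w^2 + w^5*3 + w*(-12) + 2 + 9*w^3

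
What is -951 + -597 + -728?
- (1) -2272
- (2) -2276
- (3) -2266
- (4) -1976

First: -951 + -597 = -1548
Then: -1548 + -728 = -2276
2) -2276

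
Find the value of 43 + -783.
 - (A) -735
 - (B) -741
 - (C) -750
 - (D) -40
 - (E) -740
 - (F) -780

43 + -783 = -740
E) -740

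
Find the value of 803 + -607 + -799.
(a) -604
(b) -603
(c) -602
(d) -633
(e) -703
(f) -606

First: 803 + -607 = 196
Then: 196 + -799 = -603
b) -603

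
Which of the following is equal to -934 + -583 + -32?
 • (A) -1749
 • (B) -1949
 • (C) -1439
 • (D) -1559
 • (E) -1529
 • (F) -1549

First: -934 + -583 = -1517
Then: -1517 + -32 = -1549
F) -1549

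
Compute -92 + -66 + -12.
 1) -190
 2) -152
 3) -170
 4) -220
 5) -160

First: -92 + -66 = -158
Then: -158 + -12 = -170
3) -170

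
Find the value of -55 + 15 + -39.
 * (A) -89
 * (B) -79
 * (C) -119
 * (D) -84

First: -55 + 15 = -40
Then: -40 + -39 = -79
B) -79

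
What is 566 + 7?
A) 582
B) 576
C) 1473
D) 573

566 + 7 = 573
D) 573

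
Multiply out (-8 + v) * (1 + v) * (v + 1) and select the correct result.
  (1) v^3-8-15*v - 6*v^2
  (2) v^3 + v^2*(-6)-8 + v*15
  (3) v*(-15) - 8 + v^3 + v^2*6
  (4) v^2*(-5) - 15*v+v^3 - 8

Expanding (-8 + v) * (1 + v) * (v + 1):
= v^3-8-15*v - 6*v^2
1) v^3-8-15*v - 6*v^2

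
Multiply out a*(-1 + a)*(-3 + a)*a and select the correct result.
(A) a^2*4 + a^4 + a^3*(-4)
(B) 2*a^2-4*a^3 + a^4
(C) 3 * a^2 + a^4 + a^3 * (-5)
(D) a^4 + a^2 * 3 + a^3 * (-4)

Expanding a*(-1 + a)*(-3 + a)*a:
= a^4 + a^2 * 3 + a^3 * (-4)
D) a^4 + a^2 * 3 + a^3 * (-4)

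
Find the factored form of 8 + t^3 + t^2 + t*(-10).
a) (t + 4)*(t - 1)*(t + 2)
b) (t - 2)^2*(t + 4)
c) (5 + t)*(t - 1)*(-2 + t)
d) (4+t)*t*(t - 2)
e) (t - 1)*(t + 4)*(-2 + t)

We need to factor 8 + t^3 + t^2 + t*(-10).
The factored form is (t - 1)*(t + 4)*(-2 + t).
e) (t - 1)*(t + 4)*(-2 + t)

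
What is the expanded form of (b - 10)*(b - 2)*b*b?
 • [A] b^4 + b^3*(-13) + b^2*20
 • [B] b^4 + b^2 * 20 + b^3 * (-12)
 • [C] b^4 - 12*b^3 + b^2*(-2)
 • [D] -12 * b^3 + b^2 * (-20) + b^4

Expanding (b - 10)*(b - 2)*b*b:
= b^4 + b^2 * 20 + b^3 * (-12)
B) b^4 + b^2 * 20 + b^3 * (-12)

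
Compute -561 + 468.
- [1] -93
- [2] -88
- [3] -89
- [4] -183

-561 + 468 = -93
1) -93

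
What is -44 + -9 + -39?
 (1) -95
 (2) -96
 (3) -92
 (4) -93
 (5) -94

First: -44 + -9 = -53
Then: -53 + -39 = -92
3) -92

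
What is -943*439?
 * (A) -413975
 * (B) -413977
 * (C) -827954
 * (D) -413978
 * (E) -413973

-943 * 439 = -413977
B) -413977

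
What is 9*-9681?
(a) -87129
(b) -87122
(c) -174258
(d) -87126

9 * -9681 = -87129
a) -87129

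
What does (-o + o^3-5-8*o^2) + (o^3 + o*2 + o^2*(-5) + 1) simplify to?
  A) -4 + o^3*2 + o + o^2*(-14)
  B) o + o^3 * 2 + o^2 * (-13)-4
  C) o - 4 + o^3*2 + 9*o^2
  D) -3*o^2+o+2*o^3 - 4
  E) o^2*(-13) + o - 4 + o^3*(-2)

Adding the polynomials and combining like terms:
(-o + o^3 - 5 - 8*o^2) + (o^3 + o*2 + o^2*(-5) + 1)
= o + o^3 * 2 + o^2 * (-13)-4
B) o + o^3 * 2 + o^2 * (-13)-4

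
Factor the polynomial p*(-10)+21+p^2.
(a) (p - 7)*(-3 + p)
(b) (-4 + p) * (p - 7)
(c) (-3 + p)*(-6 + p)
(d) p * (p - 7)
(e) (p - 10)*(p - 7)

We need to factor p*(-10)+21+p^2.
The factored form is (p - 7)*(-3 + p).
a) (p - 7)*(-3 + p)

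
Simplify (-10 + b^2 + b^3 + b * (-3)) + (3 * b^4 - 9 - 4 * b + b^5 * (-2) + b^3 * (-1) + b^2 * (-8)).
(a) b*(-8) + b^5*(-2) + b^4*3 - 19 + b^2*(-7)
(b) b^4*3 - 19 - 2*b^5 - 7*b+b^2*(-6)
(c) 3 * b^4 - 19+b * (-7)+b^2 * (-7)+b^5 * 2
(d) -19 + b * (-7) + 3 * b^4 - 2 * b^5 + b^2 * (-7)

Adding the polynomials and combining like terms:
(-10 + b^2 + b^3 + b*(-3)) + (3*b^4 - 9 - 4*b + b^5*(-2) + b^3*(-1) + b^2*(-8))
= -19 + b * (-7) + 3 * b^4 - 2 * b^5 + b^2 * (-7)
d) -19 + b * (-7) + 3 * b^4 - 2 * b^5 + b^2 * (-7)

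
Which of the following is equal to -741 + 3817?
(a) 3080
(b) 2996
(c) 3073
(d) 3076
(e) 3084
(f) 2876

-741 + 3817 = 3076
d) 3076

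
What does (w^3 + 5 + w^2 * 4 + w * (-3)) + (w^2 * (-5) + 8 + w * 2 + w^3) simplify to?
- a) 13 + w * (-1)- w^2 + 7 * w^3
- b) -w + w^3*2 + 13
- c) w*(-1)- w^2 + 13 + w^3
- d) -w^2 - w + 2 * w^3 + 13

Adding the polynomials and combining like terms:
(w^3 + 5 + w^2*4 + w*(-3)) + (w^2*(-5) + 8 + w*2 + w^3)
= -w^2 - w + 2 * w^3 + 13
d) -w^2 - w + 2 * w^3 + 13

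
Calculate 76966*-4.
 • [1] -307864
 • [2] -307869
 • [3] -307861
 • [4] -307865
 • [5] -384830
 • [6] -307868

76966 * -4 = -307864
1) -307864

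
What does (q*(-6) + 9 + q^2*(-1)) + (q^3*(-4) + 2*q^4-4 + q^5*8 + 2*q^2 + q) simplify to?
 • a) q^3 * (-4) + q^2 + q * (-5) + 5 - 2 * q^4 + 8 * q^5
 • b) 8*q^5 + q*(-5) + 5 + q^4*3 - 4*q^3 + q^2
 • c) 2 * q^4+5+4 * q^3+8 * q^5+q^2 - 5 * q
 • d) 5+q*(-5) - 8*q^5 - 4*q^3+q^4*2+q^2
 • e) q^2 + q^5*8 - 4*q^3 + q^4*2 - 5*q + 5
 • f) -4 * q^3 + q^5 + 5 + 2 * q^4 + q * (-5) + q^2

Adding the polynomials and combining like terms:
(q*(-6) + 9 + q^2*(-1)) + (q^3*(-4) + 2*q^4 - 4 + q^5*8 + 2*q^2 + q)
= q^2 + q^5*8 - 4*q^3 + q^4*2 - 5*q + 5
e) q^2 + q^5*8 - 4*q^3 + q^4*2 - 5*q + 5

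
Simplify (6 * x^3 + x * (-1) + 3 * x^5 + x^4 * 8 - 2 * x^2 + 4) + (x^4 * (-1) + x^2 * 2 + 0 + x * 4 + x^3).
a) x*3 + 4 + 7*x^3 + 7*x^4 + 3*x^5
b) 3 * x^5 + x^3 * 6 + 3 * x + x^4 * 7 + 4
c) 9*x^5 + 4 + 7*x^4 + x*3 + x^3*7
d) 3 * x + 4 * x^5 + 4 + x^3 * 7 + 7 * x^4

Adding the polynomials and combining like terms:
(6*x^3 + x*(-1) + 3*x^5 + x^4*8 - 2*x^2 + 4) + (x^4*(-1) + x^2*2 + 0 + x*4 + x^3)
= x*3 + 4 + 7*x^3 + 7*x^4 + 3*x^5
a) x*3 + 4 + 7*x^3 + 7*x^4 + 3*x^5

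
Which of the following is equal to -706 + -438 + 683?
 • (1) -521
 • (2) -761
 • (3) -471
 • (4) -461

First: -706 + -438 = -1144
Then: -1144 + 683 = -461
4) -461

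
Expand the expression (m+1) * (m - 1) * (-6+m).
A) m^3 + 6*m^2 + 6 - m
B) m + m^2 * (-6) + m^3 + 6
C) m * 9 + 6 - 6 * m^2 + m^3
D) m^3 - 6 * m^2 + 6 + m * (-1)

Expanding (m+1) * (m - 1) * (-6+m):
= m^3 - 6 * m^2 + 6 + m * (-1)
D) m^3 - 6 * m^2 + 6 + m * (-1)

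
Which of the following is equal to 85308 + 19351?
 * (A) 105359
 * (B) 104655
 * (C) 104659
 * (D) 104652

85308 + 19351 = 104659
C) 104659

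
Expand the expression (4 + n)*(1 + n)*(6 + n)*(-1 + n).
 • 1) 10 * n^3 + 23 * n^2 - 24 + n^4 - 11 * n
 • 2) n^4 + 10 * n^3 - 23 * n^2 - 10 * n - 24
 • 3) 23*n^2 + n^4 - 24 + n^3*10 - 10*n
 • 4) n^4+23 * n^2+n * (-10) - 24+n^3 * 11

Expanding (4 + n)*(1 + n)*(6 + n)*(-1 + n):
= 23*n^2 + n^4 - 24 + n^3*10 - 10*n
3) 23*n^2 + n^4 - 24 + n^3*10 - 10*n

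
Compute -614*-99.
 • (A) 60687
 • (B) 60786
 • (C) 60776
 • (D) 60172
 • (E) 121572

-614 * -99 = 60786
B) 60786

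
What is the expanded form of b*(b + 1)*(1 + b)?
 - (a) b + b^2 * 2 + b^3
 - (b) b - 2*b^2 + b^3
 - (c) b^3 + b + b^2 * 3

Expanding b*(b + 1)*(1 + b):
= b + b^2 * 2 + b^3
a) b + b^2 * 2 + b^3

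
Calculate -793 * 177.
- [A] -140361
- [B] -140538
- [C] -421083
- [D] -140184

-793 * 177 = -140361
A) -140361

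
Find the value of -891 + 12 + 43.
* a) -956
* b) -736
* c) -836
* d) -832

First: -891 + 12 = -879
Then: -879 + 43 = -836
c) -836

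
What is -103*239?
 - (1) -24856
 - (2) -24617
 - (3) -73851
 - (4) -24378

-103 * 239 = -24617
2) -24617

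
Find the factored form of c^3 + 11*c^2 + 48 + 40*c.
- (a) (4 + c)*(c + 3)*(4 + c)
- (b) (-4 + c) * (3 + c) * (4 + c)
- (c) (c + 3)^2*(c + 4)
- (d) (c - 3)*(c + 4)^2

We need to factor c^3 + 11*c^2 + 48 + 40*c.
The factored form is (4 + c)*(c + 3)*(4 + c).
a) (4 + c)*(c + 3)*(4 + c)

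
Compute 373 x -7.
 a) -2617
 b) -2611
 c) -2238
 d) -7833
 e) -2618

373 * -7 = -2611
b) -2611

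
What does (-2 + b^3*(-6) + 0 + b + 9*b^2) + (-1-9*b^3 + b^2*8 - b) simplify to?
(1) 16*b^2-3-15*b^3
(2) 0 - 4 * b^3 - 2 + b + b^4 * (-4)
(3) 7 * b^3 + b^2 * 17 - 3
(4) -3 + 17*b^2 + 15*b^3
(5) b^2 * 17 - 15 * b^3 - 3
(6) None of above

Adding the polynomials and combining like terms:
(-2 + b^3*(-6) + 0 + b + 9*b^2) + (-1 - 9*b^3 + b^2*8 - b)
= b^2 * 17 - 15 * b^3 - 3
5) b^2 * 17 - 15 * b^3 - 3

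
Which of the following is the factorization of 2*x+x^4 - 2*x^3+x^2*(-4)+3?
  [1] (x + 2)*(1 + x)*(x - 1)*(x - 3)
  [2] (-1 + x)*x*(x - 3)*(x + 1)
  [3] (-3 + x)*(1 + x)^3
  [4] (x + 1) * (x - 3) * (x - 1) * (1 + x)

We need to factor 2*x+x^4 - 2*x^3+x^2*(-4)+3.
The factored form is (x + 1) * (x - 3) * (x - 1) * (1 + x).
4) (x + 1) * (x - 3) * (x - 1) * (1 + x)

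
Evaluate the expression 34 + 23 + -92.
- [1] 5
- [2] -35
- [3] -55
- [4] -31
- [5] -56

First: 34 + 23 = 57
Then: 57 + -92 = -35
2) -35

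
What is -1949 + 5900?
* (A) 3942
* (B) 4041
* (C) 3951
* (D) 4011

-1949 + 5900 = 3951
C) 3951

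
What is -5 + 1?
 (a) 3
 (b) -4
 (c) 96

-5 + 1 = -4
b) -4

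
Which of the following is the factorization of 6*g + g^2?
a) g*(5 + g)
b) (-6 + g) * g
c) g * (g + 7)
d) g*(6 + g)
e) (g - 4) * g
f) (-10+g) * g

We need to factor 6*g + g^2.
The factored form is g*(6 + g).
d) g*(6 + g)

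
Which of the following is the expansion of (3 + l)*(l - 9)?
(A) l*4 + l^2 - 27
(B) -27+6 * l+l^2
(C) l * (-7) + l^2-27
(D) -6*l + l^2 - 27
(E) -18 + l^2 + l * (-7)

Expanding (3 + l)*(l - 9):
= -6*l + l^2 - 27
D) -6*l + l^2 - 27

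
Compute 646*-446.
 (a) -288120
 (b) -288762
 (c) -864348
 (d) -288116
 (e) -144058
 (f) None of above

646 * -446 = -288116
d) -288116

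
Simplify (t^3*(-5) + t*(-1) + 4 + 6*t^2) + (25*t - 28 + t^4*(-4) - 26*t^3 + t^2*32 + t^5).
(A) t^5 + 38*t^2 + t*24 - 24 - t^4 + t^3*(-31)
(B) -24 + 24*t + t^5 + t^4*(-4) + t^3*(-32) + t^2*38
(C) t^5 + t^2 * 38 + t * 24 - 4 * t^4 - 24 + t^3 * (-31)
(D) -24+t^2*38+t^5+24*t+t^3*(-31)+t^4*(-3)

Adding the polynomials and combining like terms:
(t^3*(-5) + t*(-1) + 4 + 6*t^2) + (25*t - 28 + t^4*(-4) - 26*t^3 + t^2*32 + t^5)
= t^5 + t^2 * 38 + t * 24 - 4 * t^4 - 24 + t^3 * (-31)
C) t^5 + t^2 * 38 + t * 24 - 4 * t^4 - 24 + t^3 * (-31)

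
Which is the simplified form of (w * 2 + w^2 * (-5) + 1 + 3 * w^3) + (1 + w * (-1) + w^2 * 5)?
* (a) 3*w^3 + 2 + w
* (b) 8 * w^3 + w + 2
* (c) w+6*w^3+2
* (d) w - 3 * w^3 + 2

Adding the polynomials and combining like terms:
(w*2 + w^2*(-5) + 1 + 3*w^3) + (1 + w*(-1) + w^2*5)
= 3*w^3 + 2 + w
a) 3*w^3 + 2 + w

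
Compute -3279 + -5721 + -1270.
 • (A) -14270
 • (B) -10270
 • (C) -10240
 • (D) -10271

First: -3279 + -5721 = -9000
Then: -9000 + -1270 = -10270
B) -10270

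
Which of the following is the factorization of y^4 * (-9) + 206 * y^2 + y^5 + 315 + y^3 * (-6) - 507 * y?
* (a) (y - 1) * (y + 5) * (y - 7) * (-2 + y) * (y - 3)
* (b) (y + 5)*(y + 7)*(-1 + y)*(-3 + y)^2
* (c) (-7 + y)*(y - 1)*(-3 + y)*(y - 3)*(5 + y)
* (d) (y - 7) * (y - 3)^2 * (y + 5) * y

We need to factor y^4 * (-9) + 206 * y^2 + y^5 + 315 + y^3 * (-6) - 507 * y.
The factored form is (-7 + y)*(y - 1)*(-3 + y)*(y - 3)*(5 + y).
c) (-7 + y)*(y - 1)*(-3 + y)*(y - 3)*(5 + y)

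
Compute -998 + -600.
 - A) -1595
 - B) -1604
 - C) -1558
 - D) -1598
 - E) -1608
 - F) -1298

-998 + -600 = -1598
D) -1598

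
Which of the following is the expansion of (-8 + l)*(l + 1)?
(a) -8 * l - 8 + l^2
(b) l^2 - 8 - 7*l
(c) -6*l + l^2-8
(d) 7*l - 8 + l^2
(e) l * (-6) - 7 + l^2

Expanding (-8 + l)*(l + 1):
= l^2 - 8 - 7*l
b) l^2 - 8 - 7*l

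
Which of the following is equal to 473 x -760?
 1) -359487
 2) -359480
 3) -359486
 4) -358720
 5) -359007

473 * -760 = -359480
2) -359480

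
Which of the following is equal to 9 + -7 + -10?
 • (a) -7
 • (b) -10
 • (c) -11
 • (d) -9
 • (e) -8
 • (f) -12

First: 9 + -7 = 2
Then: 2 + -10 = -8
e) -8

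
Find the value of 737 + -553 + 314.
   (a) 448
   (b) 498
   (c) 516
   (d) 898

First: 737 + -553 = 184
Then: 184 + 314 = 498
b) 498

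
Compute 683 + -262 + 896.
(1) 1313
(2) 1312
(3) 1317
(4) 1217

First: 683 + -262 = 421
Then: 421 + 896 = 1317
3) 1317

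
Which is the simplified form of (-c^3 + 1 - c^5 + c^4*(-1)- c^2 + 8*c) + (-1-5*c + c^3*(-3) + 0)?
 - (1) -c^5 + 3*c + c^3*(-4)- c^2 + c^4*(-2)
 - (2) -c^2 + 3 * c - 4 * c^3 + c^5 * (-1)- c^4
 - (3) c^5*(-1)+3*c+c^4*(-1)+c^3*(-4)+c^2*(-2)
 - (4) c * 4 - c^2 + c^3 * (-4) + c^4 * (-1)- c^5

Adding the polynomials and combining like terms:
(-c^3 + 1 - c^5 + c^4*(-1) - c^2 + 8*c) + (-1 - 5*c + c^3*(-3) + 0)
= -c^2 + 3 * c - 4 * c^3 + c^5 * (-1)- c^4
2) -c^2 + 3 * c - 4 * c^3 + c^5 * (-1)- c^4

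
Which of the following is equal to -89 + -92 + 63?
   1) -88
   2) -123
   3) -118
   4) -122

First: -89 + -92 = -181
Then: -181 + 63 = -118
3) -118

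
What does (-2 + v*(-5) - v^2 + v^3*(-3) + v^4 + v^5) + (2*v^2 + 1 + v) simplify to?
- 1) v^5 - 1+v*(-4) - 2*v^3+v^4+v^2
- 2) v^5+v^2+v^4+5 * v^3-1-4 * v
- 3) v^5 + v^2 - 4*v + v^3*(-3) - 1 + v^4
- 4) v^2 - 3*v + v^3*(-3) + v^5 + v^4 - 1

Adding the polynomials and combining like terms:
(-2 + v*(-5) - v^2 + v^3*(-3) + v^4 + v^5) + (2*v^2 + 1 + v)
= v^5 + v^2 - 4*v + v^3*(-3) - 1 + v^4
3) v^5 + v^2 - 4*v + v^3*(-3) - 1 + v^4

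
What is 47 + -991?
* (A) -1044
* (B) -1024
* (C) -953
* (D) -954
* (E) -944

47 + -991 = -944
E) -944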